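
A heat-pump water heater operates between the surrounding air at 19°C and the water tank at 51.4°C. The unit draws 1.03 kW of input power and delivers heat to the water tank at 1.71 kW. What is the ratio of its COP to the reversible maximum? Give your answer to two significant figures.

COP_actual = Q̇_H/Ẇ = 1.710/1.030 = 1.660.
In absolute terms T_C = 292.15 K and T_H = 324.55 K, so ΔT = 32.40 K.
COP_Carnot = T_H/ΔT = 324.55/32.40 = 10.02.
η_II = COP_actual/COP_Carnot = 1.660/10.02 = 0.1657.

0.17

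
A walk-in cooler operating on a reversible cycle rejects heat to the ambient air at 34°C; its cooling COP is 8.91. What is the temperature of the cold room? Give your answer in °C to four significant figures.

For a Carnot refrigerator COP_R = T_C/(T_H − T_C), so T_C = COP·T_H/(1 + COP).
With T_H = 307.15 K, T_C = 8.91 × 307.15/9.910 = 276.16 K.
Converting, 276.16 K = 3.01°C.

3.006 °C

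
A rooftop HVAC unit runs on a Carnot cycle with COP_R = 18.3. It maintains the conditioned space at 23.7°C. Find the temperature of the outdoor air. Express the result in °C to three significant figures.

39.9 °C

COP_R = T_C/(T_H − T_C) gives T_H − T_C = T_C/COP.
With T_C = 296.85 K, T_H = 296.85 × (1 + 1/18.3) = 313.07 K.
Converting, 313.07 K = 39.92°C.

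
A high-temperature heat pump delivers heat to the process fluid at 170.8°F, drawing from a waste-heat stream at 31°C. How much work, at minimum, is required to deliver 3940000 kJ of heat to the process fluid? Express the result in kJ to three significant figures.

In absolute terms T_C = 304.15 K and T_H = 350.26 K, so ΔT = 46.11 K.
The reversible limit is COP_HP = T_H/ΔT = 7.596, so W_min = Q_H/COP = Q_H·ΔT/T_H.
W_min = 3940000 × 46.11/350.26 = 518700 kJ.

519000 kJ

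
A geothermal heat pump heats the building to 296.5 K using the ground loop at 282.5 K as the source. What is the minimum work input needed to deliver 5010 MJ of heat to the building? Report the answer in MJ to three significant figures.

The reservoir spacing is ΔT = 296.5 − 282.5 = 14.00 K.
The reversible limit is COP_HP = T_H/ΔT = 21.18, so W_min = Q_H/COP = Q_H·ΔT/T_H.
W_min = 5010 × 14.00/296.50 = 236.6 MJ.

237 MJ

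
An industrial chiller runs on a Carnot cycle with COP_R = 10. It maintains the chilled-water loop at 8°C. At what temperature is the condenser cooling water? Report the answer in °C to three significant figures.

COP_R = T_C/(T_H − T_C) gives T_H − T_C = T_C/COP.
With T_C = 281.15 K, T_H = 281.15 × (1 + 1/10) = 309.26 K.
Converting, 309.26 K = 36.12°C.

36.1 °C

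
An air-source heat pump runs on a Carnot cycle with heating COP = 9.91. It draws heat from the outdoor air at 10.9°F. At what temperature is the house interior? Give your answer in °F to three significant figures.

63.7 °F

COP_HP = T_H/(T_H − T_C) rearranges to T_H = COP·T_C/(COP − 1).
With T_C = 261.43 K, T_H = 9.91 × 261.43/8.910 = 290.77 K.
Converting, 290.77 K = 63.71°F.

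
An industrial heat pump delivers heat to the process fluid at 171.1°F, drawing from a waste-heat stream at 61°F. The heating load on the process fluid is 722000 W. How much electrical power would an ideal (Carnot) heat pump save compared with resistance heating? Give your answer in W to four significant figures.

596000 W

In absolute terms T_C = 289.26 K and T_H = 350.43 K, so ΔT = 61.17 K.
COP_Carnot = T_H/ΔT = 350.43/61.17 = 5.729.
Resistance heating needs Ẇ_res = Q̇_H = 722000 W; the reversible heat pump needs only Ẇ_hp = Q̇_H/COP = 126000 W.
Saving = 722000 − 126000 = 596000 W.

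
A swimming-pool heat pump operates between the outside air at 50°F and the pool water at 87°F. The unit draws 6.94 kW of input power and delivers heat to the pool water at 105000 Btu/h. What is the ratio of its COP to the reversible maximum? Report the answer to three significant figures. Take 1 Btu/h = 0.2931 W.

Converting, Q̇_H = 105000 Btu/h = 30.78 kW, so COP_actual = Q̇_H/Ẇ = 30.78/6.940 = 4.435.
In absolute terms T_C = 283.15 K and T_H = 303.71 K, so ΔT = 20.56 K.
COP_Carnot = T_H/ΔT = 303.71/20.56 = 14.77.
η_II = COP_actual/COP_Carnot = 4.435/14.77 = 0.3001.

0.300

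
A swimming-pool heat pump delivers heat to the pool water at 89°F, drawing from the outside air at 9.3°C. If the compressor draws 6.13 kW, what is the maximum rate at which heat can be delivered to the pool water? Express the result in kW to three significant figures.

83.5 kW

In absolute terms T_C = 282.45 K and T_H = 304.82 K, so ΔT = 22.37 K.
COP_Carnot = T_H/ΔT = 304.82/22.37 = 13.63.
Q̇_max = COP_Carnot × Ẇ = 13.63 × 6.130 kW = 83.54 kW.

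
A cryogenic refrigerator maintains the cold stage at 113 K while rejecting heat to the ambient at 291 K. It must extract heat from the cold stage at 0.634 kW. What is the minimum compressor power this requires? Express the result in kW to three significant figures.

The reservoir spacing is ΔT = 291 − 113 = 178.0 K.
COP_Carnot = T_C/ΔT = 113.00/178.0 = 0.6348.
Ẇ_min = Q̇/COP_Carnot = 0.6340/0.6348 = 0.9987 kW.

0.999 kW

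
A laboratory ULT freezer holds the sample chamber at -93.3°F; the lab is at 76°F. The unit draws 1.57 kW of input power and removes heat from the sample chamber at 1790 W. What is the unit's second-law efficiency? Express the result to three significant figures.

Converting, Q̇_C = 1790 W = 1.790 kW, so COP_actual = Q̇_C/Ẇ = 1.790/1.570 = 1.140.
In absolute terms T_C = 203.54 K and T_H = 297.59 K, so ΔT = 94.06 K.
COP_Carnot = T_C/ΔT = 203.54/94.06 = 2.164.
η_II = COP_actual/COP_Carnot = 1.140/2.164 = 0.5269.

0.527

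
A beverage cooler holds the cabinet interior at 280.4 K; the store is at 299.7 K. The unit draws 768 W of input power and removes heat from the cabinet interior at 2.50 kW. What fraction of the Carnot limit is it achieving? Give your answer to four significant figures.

Converting, Q̇_C = 2.500 kW = 2500 W, so COP_actual = Q̇_C/Ẇ = 2500/768.0 = 3.255.
The reservoir spacing is ΔT = 299.7 − 280.4 = 19.30 K.
COP_Carnot = T_C/ΔT = 280.40/19.30 = 14.53.
η_II = COP_actual/COP_Carnot = 3.255/14.53 = 0.2241.

0.2241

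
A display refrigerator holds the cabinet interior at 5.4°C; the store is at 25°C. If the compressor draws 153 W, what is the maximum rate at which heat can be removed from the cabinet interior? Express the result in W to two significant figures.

In absolute terms T_C = 278.55 K and T_H = 298.15 K, so ΔT = 19.60 K.
COP_Carnot = T_C/ΔT = 278.55/19.60 = 14.21.
Q̇_max = COP_Carnot × Ẇ = 14.21 × 153.0 W = 2174 W.

2200 W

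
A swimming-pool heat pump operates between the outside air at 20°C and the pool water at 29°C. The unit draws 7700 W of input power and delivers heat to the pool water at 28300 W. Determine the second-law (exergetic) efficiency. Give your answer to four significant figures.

0.1095

COP_actual = Q̇_H/Ẇ = 28300/7700 = 3.675.
In absolute terms T_C = 293.15 K and T_H = 302.15 K, so ΔT = 9.000 K.
COP_Carnot = T_H/ΔT = 302.15/9.000 = 33.57.
η_II = COP_actual/COP_Carnot = 3.675/33.57 = 0.1095.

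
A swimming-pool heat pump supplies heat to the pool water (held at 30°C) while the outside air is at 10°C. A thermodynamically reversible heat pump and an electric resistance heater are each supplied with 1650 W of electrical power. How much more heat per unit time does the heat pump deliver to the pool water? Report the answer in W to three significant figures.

23400 W

In absolute terms T_C = 283.15 K and T_H = 303.15 K, so ΔT = 20.00 K.
COP_Carnot = T_H/ΔT = 303.15/20.00 = 15.16.
The heat pump delivers Q̇_H = COP × Ẇ = 25010 W; the resistance heater delivers Ẇ = 1650 W.
Extra = (COP − 1)·Ẇ = 23360 W.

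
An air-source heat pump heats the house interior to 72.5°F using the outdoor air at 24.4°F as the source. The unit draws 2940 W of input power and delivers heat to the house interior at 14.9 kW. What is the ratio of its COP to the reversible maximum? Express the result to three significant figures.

0.458

Converting, Q̇_H = 14.90 kW = 14900 W, so COP_actual = Q̇_H/Ẇ = 14900/2940 = 5.068.
In absolute terms T_C = 268.93 K and T_H = 295.65 K, so ΔT = 26.72 K.
COP_Carnot = T_H/ΔT = 295.65/26.72 = 11.06.
η_II = COP_actual/COP_Carnot = 5.068/11.06 = 0.4581.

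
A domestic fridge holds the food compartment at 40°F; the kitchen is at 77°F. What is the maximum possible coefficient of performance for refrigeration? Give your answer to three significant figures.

13.5

In absolute terms T_C = 277.59 K and T_H = 298.15 K, so ΔT = 20.56 K.
For a reversible cycle, COP_Carnot = T_C/ΔT = 277.59/20.56 = 13.50.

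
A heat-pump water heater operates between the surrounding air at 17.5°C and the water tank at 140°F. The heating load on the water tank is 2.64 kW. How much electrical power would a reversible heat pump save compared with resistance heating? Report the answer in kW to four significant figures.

2.303 kW

In absolute terms T_C = 290.65 K and T_H = 333.15 K, so ΔT = 42.50 K.
COP_Carnot = T_H/ΔT = 333.15/42.50 = 7.839.
Resistance heating needs Ẇ_res = Q̇_H = 2.640 kW; the reversible heat pump needs only Ẇ_hp = Q̇_H/COP = 0.3368 kW.
Saving = 2.640 − 0.3368 = 2.303 kW.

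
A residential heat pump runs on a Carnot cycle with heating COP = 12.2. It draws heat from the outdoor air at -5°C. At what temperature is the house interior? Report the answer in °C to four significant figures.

18.94 °C

COP_HP = T_H/(T_H − T_C) rearranges to T_H = COP·T_C/(COP − 1).
With T_C = 268.15 K, T_H = 12.2 × 268.15/11.20 = 292.09 K.
Converting, 292.09 K = 18.94°C.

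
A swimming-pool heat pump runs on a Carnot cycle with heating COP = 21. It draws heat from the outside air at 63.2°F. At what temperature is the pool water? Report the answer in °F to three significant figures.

COP_HP = T_H/(T_H − T_C) rearranges to T_H = COP·T_C/(COP − 1).
With T_C = 290.48 K, T_H = 21 × 290.48/20.00 = 305.01 K.
Converting, 305.01 K = 89.34°F.

89.3 °F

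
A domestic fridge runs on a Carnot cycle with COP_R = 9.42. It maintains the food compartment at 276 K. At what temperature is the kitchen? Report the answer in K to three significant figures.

COP_R = T_C/(T_H − T_C) gives T_H − T_C = T_C/COP.
With T_C = 276.00 K, T_H = 276.00 × (1 + 1/9.42) = 305.30 K.

305 K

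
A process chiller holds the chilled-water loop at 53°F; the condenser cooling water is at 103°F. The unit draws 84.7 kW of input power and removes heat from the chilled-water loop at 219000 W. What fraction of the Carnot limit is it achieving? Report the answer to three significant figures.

Converting, Q̇_C = 219000 W = 219.0 kW, so COP_actual = Q̇_C/Ẇ = 219.0/84.70 = 2.586.
In absolute terms T_C = 284.82 K and T_H = 312.59 K, so ΔT = 27.78 K.
COP_Carnot = T_C/ΔT = 284.82/27.78 = 10.25.
η_II = COP_actual/COP_Carnot = 2.586/10.25 = 0.2522.

0.252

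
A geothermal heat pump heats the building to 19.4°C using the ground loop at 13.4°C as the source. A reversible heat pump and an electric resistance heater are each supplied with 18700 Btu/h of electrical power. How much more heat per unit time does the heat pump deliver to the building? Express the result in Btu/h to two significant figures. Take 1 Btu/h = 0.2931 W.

890000 Btu/h

In absolute terms T_C = 286.55 K and T_H = 292.55 K, so ΔT = 6.000 K.
COP_Carnot = T_H/ΔT = 292.55/6.000 = 48.76.
The heat pump delivers Q̇_H = COP × Ẇ = 911800 Btu/h; the resistance heater delivers Ẇ = 18700 Btu/h.
Extra = (COP − 1)·Ẇ = 893100 Btu/h.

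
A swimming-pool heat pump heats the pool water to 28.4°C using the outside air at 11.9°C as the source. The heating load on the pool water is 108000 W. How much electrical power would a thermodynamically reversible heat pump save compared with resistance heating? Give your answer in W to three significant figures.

102000 W

In absolute terms T_C = 285.05 K and T_H = 301.55 K, so ΔT = 16.50 K.
COP_Carnot = T_H/ΔT = 301.55/16.50 = 18.28.
Resistance heating needs Ẇ_res = Q̇_H = 108000 W; the reversible heat pump needs only Ẇ_hp = Q̇_H/COP = 5909 W.
Saving = 108000 − 5909 = 102100 W.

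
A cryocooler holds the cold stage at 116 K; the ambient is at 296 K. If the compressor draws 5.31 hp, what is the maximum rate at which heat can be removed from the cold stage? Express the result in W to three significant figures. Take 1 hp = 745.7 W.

The reservoir spacing is ΔT = 296 − 116 = 180.0 K.
COP_Carnot = T_C/ΔT = 116.00/180.0 = 0.6444.
Q̇_max = COP_Carnot × Ẇ = 0.6444 × 5.310 hp = 3.422 hp = 2552 W.

2550 W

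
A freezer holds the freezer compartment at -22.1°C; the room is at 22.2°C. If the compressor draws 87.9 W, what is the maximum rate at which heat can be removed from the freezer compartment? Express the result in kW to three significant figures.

0.498 kW

In absolute terms T_C = 251.05 K and T_H = 295.35 K, so ΔT = 44.30 K.
COP_Carnot = T_C/ΔT = 251.05/44.30 = 5.667.
Q̇_max = COP_Carnot × Ẇ = 5.667 × 87.90 W = 498.1 W = 0.4981 kW.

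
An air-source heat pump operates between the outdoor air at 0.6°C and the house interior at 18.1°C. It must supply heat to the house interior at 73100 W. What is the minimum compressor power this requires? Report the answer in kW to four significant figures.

4.392 kW

In absolute terms T_C = 273.75 K and T_H = 291.25 K, so ΔT = 17.50 K.
COP_Carnot = T_H/ΔT = 291.25/17.50 = 16.64.
Ẇ_min = Q̇/COP_Carnot = 73100/16.64 = 4392 W = 4.392 kW.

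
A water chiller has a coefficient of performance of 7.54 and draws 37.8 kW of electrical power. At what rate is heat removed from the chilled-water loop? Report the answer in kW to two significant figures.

Q̇_C = COP × Ẇ = 7.54 × 37.80 = 285.0 kW.

290 kW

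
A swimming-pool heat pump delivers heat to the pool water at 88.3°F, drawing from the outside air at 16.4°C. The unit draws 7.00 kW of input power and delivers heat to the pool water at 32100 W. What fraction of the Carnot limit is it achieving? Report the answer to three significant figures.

Converting, Q̇_H = 32100 W = 32.10 kW, so COP_actual = Q̇_H/Ẇ = 32.10/7.000 = 4.586.
In absolute terms T_C = 289.55 K and T_H = 304.43 K, so ΔT = 14.88 K.
COP_Carnot = T_H/ΔT = 304.43/14.88 = 20.46.
η_II = COP_actual/COP_Carnot = 4.586/20.46 = 0.2241.

0.224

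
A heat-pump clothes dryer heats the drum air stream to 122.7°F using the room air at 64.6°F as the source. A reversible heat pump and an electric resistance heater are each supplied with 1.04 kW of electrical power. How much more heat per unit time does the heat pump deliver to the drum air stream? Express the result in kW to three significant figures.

9.38 kW

In absolute terms T_C = 291.26 K and T_H = 323.54 K, so ΔT = 32.28 K.
COP_Carnot = T_H/ΔT = 323.54/32.28 = 10.02.
The heat pump delivers Q̇_H = COP × Ẇ = 10.42 kW; the resistance heater delivers Ẇ = 1.040 kW.
Extra = (COP − 1)·Ẇ = 9.385 kW.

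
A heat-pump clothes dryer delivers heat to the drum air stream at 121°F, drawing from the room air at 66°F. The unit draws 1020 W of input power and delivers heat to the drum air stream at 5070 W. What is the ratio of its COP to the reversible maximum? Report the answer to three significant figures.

0.471

COP_actual = Q̇_H/Ẇ = 5070/1020 = 4.971.
In absolute terms T_C = 292.04 K and T_H = 322.59 K, so ΔT = 30.56 K.
COP_Carnot = T_H/ΔT = 322.59/30.56 = 10.56.
η_II = COP_actual/COP_Carnot = 4.971/10.56 = 0.4708.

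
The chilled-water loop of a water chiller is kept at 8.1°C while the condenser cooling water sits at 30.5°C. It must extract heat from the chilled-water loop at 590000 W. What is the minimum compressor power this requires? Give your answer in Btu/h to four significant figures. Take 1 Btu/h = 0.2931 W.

160300 Btu/h

In absolute terms T_C = 281.25 K and T_H = 303.65 K, so ΔT = 22.40 K.
COP_Carnot = T_C/ΔT = 281.25/22.40 = 12.56.
Ẇ_min = Q̇/COP_Carnot = 590000/12.56 = 46990 W = 160300 Btu/h.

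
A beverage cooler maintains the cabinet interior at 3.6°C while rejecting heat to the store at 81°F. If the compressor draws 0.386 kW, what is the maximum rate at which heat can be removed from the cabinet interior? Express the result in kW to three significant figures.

4.52 kW

In absolute terms T_C = 276.75 K and T_H = 300.37 K, so ΔT = 23.62 K.
COP_Carnot = T_C/ΔT = 276.75/23.62 = 11.72.
Q̇_max = COP_Carnot × Ẇ = 11.72 × 0.3860 kW = 4.522 kW.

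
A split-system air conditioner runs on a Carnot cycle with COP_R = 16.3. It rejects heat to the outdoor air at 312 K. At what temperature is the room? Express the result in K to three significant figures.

For a Carnot refrigerator COP_R = T_C/(T_H − T_C), so T_C = COP·T_H/(1 + COP).
With T_H = 312.00 K, T_C = 16.3 × 312.00/17.30 = 293.97 K.

294 K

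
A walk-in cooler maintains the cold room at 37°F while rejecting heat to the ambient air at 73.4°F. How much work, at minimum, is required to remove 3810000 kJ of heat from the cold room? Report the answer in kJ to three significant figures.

279000 kJ

In absolute terms T_C = 275.93 K and T_H = 296.15 K, so ΔT = 20.22 K.
The reversible limit is COP_R = T_C/ΔT = 13.64, so W_min = Q_C/COP = Q_C·ΔT/T_C.
W_min = 3810000 × 20.22/275.93 = 279200 kJ.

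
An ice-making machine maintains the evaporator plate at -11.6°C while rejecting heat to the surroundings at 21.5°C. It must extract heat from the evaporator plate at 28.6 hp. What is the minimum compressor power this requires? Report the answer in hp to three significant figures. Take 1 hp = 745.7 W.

In absolute terms T_C = 261.55 K and T_H = 294.65 K, so ΔT = 33.10 K.
COP_Carnot = T_C/ΔT = 261.55/33.10 = 7.902.
Ẇ_min = Q̇/COP_Carnot = 28.60/7.902 = 3.619 hp.

3.62 hp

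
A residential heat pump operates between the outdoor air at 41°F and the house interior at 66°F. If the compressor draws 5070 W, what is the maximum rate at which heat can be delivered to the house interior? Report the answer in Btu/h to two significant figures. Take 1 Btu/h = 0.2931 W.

In absolute terms T_C = 278.15 K and T_H = 292.04 K, so ΔT = 13.89 K.
COP_Carnot = T_H/ΔT = 292.04/13.89 = 21.03.
Q̇_max = COP_Carnot × Ẇ = 21.03 × 5070 W = 106600 W = 363700 Btu/h.

360000 Btu/h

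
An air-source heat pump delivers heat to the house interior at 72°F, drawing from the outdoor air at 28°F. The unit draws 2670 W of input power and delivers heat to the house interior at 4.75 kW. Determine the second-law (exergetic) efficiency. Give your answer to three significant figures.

Converting, Q̇_H = 4.750 kW = 4750 W, so COP_actual = Q̇_H/Ẇ = 4750/2670 = 1.779.
In absolute terms T_C = 270.93 K and T_H = 295.37 K, so ΔT = 24.44 K.
COP_Carnot = T_H/ΔT = 295.37/24.44 = 12.08.
η_II = COP_actual/COP_Carnot = 1.779/12.08 = 0.1472.

0.147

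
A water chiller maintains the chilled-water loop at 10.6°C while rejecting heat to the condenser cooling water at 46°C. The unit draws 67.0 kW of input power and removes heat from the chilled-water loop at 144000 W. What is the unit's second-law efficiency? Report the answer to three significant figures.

Converting, Q̇_C = 144000 W = 144.0 kW, so COP_actual = Q̇_C/Ẇ = 144.0/67.00 = 2.149.
In absolute terms T_C = 283.75 K and T_H = 319.15 K, so ΔT = 35.40 K.
COP_Carnot = T_C/ΔT = 283.75/35.40 = 8.016.
η_II = COP_actual/COP_Carnot = 2.149/8.016 = 0.2681.

0.268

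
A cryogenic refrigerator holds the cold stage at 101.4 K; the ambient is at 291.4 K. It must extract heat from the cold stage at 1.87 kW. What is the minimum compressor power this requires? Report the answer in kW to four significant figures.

The reservoir spacing is ΔT = 291.4 − 101.4 = 190.0 K.
COP_Carnot = T_C/ΔT = 101.40/190.0 = 0.5337.
Ẇ_min = Q̇/COP_Carnot = 1.870/0.5337 = 3.504 kW.

3.504 kW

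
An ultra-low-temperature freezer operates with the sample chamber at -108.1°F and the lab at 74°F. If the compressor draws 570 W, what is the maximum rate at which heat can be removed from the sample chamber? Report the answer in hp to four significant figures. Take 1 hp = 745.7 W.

1.476 hp

In absolute terms T_C = 195.32 K and T_H = 296.48 K, so ΔT = 101.2 K.
COP_Carnot = T_C/ΔT = 195.32/101.2 = 1.931.
Q̇_max = COP_Carnot × Ẇ = 1.931 × 570.0 W = 1100 W = 1.476 hp.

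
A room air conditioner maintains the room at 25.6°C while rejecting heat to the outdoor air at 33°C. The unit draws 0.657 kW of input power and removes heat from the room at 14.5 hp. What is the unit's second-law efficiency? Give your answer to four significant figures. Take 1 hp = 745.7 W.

Converting, Q̇_C = 14.50 hp = 10.81 kW, so COP_actual = Q̇_C/Ẇ = 10.81/0.6570 = 16.46.
In absolute terms T_C = 298.75 K and T_H = 306.15 K, so ΔT = 7.400 K.
COP_Carnot = T_C/ΔT = 298.75/7.400 = 40.37.
η_II = COP_actual/COP_Carnot = 16.46/40.37 = 0.4077.

0.4077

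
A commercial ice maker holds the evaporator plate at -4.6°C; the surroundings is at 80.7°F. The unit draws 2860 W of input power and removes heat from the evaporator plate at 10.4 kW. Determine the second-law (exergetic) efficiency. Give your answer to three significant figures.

0.429

Converting, Q̇_C = 10.40 kW = 10400 W, so COP_actual = Q̇_C/Ẇ = 10400/2860 = 3.636.
In absolute terms T_C = 268.55 K and T_H = 300.21 K, so ΔT = 31.66 K.
COP_Carnot = T_C/ΔT = 268.55/31.66 = 8.484.
η_II = COP_actual/COP_Carnot = 3.636/8.484 = 0.4286.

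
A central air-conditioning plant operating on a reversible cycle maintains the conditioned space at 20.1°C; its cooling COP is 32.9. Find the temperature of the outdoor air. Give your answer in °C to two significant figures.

COP_R = T_C/(T_H − T_C) gives T_H − T_C = T_C/COP.
With T_C = 293.25 K, T_H = 293.25 × (1 + 1/32.9) = 302.16 K.
Converting, 302.16 K = 29.01°C.

29 °C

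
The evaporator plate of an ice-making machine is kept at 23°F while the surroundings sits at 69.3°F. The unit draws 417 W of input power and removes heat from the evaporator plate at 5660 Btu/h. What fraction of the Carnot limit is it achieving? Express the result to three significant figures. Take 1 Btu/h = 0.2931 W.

0.382

Converting, Q̇_C = 5660 Btu/h = 1659 W, so COP_actual = Q̇_C/Ẇ = 1659/417.0 = 3.978.
In absolute terms T_C = 268.15 K and T_H = 293.87 K, so ΔT = 25.72 K.
COP_Carnot = T_C/ΔT = 268.15/25.72 = 10.42.
η_II = COP_actual/COP_Carnot = 3.978/10.42 = 0.3816.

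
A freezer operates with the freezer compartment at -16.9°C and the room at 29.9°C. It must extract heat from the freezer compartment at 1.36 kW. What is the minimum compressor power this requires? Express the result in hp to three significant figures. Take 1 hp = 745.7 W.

0.333 hp

In absolute terms T_C = 256.25 K and T_H = 303.05 K, so ΔT = 46.80 K.
COP_Carnot = T_C/ΔT = 256.25/46.80 = 5.475.
Ẇ_min = Q̇/COP_Carnot = 1.360/5.475 = 0.2484 kW = 0.3331 hp.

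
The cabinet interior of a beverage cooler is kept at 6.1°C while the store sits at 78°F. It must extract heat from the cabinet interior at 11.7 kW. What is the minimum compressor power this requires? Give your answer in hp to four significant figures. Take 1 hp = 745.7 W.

1.093 hp

In absolute terms T_C = 279.25 K and T_H = 298.71 K, so ΔT = 19.46 K.
COP_Carnot = T_C/ΔT = 279.25/19.46 = 14.35.
Ẇ_min = Q̇/COP_Carnot = 11.70/14.35 = 0.8151 kW = 1.093 hp.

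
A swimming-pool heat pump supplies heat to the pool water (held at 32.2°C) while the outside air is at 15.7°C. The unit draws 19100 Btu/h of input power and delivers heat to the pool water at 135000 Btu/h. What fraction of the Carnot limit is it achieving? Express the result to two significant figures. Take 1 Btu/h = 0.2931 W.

0.38

COP_actual = Q̇_H/Ẇ = 135000/19100 = 7.068.
In absolute terms T_C = 288.85 K and T_H = 305.35 K, so ΔT = 16.50 K.
COP_Carnot = T_H/ΔT = 305.35/16.50 = 18.51.
η_II = COP_actual/COP_Carnot = 7.068/18.51 = 0.3819.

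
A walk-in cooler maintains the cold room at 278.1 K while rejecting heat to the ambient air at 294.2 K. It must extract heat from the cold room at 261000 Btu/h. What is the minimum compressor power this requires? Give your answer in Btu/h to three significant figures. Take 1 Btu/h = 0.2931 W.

The reservoir spacing is ΔT = 294.2 − 278.1 = 16.10 K.
COP_Carnot = T_C/ΔT = 278.10/16.10 = 17.27.
Ẇ_min = Q̇/COP_Carnot = 261000/17.27 = 15110 Btu/h.

15100 Btu/h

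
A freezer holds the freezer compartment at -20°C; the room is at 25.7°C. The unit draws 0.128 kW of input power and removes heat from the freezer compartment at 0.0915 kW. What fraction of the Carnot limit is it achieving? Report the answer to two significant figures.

COP_actual = Q̇_C/Ẇ = 0.09150/0.1280 = 0.7148.
In absolute terms T_C = 253.15 K and T_H = 298.85 K, so ΔT = 45.70 K.
COP_Carnot = T_C/ΔT = 253.15/45.70 = 5.539.
η_II = COP_actual/COP_Carnot = 0.7148/5.539 = 0.1290.

0.13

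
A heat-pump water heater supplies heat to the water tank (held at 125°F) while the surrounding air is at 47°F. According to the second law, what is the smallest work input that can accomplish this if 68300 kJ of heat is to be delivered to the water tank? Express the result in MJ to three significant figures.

9.11 MJ

In absolute terms T_C = 281.48 K and T_H = 324.82 K, so ΔT = 43.33 K.
The reversible limit is COP_HP = T_H/ΔT = 7.496, so W_min = Q_H/COP = Q_H·ΔT/T_H.
W_min = 68300 × 43.33/324.82 = 9112 kJ = 9.112 MJ.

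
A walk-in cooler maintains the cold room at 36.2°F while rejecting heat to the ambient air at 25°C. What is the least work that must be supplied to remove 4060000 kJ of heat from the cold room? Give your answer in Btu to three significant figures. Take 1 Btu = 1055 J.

317000 Btu

In absolute terms T_C = 275.48 K and T_H = 298.15 K, so ΔT = 22.67 K.
The reversible limit is COP_R = T_C/ΔT = 12.15, so W_min = Q_C/COP = Q_C·ΔT/T_C.
W_min = 4060000 × 22.67/275.48 = 334100 kJ = 316600 Btu.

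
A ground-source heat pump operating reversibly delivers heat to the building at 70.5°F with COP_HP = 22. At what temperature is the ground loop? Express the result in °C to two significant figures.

8.0 °C

COP_HP = T_H/(T_H − T_C) gives T_H − T_C = T_H/COP.
With T_H = 294.54 K, T_C = 294.54 × (1 − 1/22) = 281.15 K.
Converting, 281.15 K = 8.00°C.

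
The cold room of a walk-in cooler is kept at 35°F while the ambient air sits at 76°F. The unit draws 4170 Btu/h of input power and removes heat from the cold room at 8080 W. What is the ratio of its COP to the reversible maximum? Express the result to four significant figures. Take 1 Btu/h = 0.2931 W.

0.5479

Converting, Q̇_C = 8080 W = 27570 Btu/h, so COP_actual = Q̇_C/Ẇ = 27570/4170 = 6.611.
In absolute terms T_C = 274.82 K and T_H = 297.59 K, so ΔT = 22.78 K.
COP_Carnot = T_C/ΔT = 274.82/22.78 = 12.07.
η_II = COP_actual/COP_Carnot = 6.611/12.07 = 0.5479.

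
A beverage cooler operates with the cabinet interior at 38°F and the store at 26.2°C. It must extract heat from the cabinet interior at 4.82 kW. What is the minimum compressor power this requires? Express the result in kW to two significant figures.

0.40 kW

In absolute terms T_C = 276.48 K and T_H = 299.35 K, so ΔT = 22.87 K.
COP_Carnot = T_C/ΔT = 276.48/22.87 = 12.09.
Ẇ_min = Q̇/COP_Carnot = 4.820/12.09 = 0.3986 kW.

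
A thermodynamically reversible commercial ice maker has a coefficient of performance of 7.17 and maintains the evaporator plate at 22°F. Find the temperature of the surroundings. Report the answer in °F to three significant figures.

COP_R = T_C/(T_H − T_C) gives T_H − T_C = T_C/COP.
With T_C = 267.59 K, T_H = 267.59 × (1 + 1/7.17) = 304.92 K.
Converting, 304.92 K = 89.18°F.

89.2 °F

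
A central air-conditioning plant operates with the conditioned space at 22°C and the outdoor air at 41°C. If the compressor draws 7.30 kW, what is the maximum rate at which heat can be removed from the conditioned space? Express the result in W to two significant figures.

In absolute terms T_C = 295.15 K and T_H = 314.15 K, so ΔT = 19.00 K.
COP_Carnot = T_C/ΔT = 295.15/19.00 = 15.53.
Q̇_max = COP_Carnot × Ẇ = 15.53 × 7.300 kW = 113.4 kW = 113400 W.

110000 W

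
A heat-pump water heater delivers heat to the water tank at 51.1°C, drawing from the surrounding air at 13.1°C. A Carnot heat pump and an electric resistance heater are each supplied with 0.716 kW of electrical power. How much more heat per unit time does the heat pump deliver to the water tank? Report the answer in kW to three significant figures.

In absolute terms T_C = 286.25 K and T_H = 324.25 K, so ΔT = 38.00 K.
COP_Carnot = T_H/ΔT = 324.25/38.00 = 8.533.
The heat pump delivers Q̇_H = COP × Ẇ = 6.110 kW; the resistance heater delivers Ẇ = 0.7160 kW.
Extra = (COP − 1)·Ẇ = 5.394 kW.

5.39 kW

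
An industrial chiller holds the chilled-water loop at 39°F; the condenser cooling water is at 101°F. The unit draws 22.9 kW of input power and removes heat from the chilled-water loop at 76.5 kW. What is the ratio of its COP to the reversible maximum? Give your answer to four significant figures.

0.4153

COP_actual = Q̇_C/Ẇ = 76.50/22.90 = 3.341.
In absolute terms T_C = 277.04 K and T_H = 311.48 K, so ΔT = 34.44 K.
COP_Carnot = T_C/ΔT = 277.04/34.44 = 8.043.
η_II = COP_actual/COP_Carnot = 3.341/8.043 = 0.4153.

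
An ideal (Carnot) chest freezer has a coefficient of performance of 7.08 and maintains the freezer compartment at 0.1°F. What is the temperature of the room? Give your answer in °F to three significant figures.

65.0 °F

COP_R = T_C/(T_H − T_C) gives T_H − T_C = T_C/COP.
With T_C = 255.43 K, T_H = 255.43 × (1 + 1/7.08) = 291.51 K.
Converting, 291.51 K = 65.04°F.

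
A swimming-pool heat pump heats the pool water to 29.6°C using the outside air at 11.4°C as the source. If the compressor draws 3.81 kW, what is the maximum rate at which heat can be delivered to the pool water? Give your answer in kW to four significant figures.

63.38 kW

In absolute terms T_C = 284.55 K and T_H = 302.75 K, so ΔT = 18.20 K.
COP_Carnot = T_H/ΔT = 302.75/18.20 = 16.63.
Q̇_max = COP_Carnot × Ẇ = 16.63 × 3.810 kW = 63.38 kW.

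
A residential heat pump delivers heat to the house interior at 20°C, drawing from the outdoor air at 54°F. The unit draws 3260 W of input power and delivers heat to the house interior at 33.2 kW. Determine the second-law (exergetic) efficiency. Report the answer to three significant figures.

Converting, Q̇_H = 33.20 kW = 33200 W, so COP_actual = Q̇_H/Ẇ = 33200/3260 = 10.18.
In absolute terms T_C = 285.37 K and T_H = 293.15 K, so ΔT = 7.778 K.
COP_Carnot = T_H/ΔT = 293.15/7.778 = 37.69.
η_II = COP_actual/COP_Carnot = 10.18/37.69 = 0.2702.

0.270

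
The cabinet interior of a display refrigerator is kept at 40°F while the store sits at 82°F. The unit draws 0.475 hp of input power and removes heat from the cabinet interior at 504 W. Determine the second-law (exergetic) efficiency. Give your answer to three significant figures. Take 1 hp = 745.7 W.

Converting, Q̇_C = 504.0 W = 0.6759 hp, so COP_actual = Q̇_C/Ẇ = 0.6759/0.4750 = 1.423.
In absolute terms T_C = 277.59 K and T_H = 300.93 K, so ΔT = 23.33 K.
COP_Carnot = T_C/ΔT = 277.59/23.33 = 11.90.
η_II = COP_actual/COP_Carnot = 1.423/11.90 = 0.1196.

0.120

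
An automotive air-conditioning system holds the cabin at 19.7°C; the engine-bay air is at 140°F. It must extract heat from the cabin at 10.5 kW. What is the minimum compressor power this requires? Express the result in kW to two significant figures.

In absolute terms T_C = 292.85 K and T_H = 333.15 K, so ΔT = 40.30 K.
COP_Carnot = T_C/ΔT = 292.85/40.30 = 7.267.
Ẇ_min = Q̇/COP_Carnot = 10.50/7.267 = 1.445 kW.

1.4 kW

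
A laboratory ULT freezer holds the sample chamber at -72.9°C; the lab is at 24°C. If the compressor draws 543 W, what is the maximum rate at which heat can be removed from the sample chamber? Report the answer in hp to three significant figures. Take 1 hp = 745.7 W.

1.50 hp

In absolute terms T_C = 200.25 K and T_H = 297.15 K, so ΔT = 96.90 K.
COP_Carnot = T_C/ΔT = 200.25/96.90 = 2.067.
Q̇_max = COP_Carnot × Ẇ = 2.067 × 543.0 W = 1122 W = 1.505 hp.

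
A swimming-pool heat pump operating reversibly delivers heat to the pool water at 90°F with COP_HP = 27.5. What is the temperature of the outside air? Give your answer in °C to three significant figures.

COP_HP = T_H/(T_H − T_C) gives T_H − T_C = T_H/COP.
With T_H = 305.37 K, T_C = 305.37 × (1 − 1/27.5) = 294.27 K.
Converting, 294.27 K = 21.12°C.

21.1 °C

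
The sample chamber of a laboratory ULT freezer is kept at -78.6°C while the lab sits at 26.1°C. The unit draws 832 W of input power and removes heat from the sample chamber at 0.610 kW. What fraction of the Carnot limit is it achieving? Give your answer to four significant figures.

Converting, Q̇_C = 0.6100 kW = 610.0 W, so COP_actual = Q̇_C/Ẇ = 610.0/832.0 = 0.7332.
In absolute terms T_C = 194.55 K and T_H = 299.25 K, so ΔT = 104.7 K.
COP_Carnot = T_C/ΔT = 194.55/104.7 = 1.858.
η_II = COP_actual/COP_Carnot = 0.7332/1.858 = 0.3946.

0.3946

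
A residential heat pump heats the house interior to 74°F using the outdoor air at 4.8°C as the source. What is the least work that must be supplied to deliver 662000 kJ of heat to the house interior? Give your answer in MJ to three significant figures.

41.4 MJ

In absolute terms T_C = 277.95 K and T_H = 296.48 K, so ΔT = 18.53 K.
The reversible limit is COP_HP = T_H/ΔT = 16.00, so W_min = Q_H/COP = Q_H·ΔT/T_H.
W_min = 662000 × 18.53/296.48 = 41380 kJ = 41.38 MJ.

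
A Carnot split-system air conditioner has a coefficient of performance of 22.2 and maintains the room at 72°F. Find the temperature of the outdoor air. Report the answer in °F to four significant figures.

COP_R = T_C/(T_H − T_C) gives T_H − T_C = T_C/COP.
With T_C = 295.37 K, T_H = 295.37 × (1 + 1/22.2) = 308.68 K.
Converting, 308.68 K = 95.95°F.

95.95 °F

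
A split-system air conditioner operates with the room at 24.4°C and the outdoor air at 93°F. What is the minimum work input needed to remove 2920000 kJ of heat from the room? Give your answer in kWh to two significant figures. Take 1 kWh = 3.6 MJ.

26 kWh

In absolute terms T_C = 297.55 K and T_H = 307.04 K, so ΔT = 9.489 K.
The reversible limit is COP_R = T_C/ΔT = 31.36, so W_min = Q_C/COP = Q_C·ΔT/T_C.
W_min = 2920000 × 9.489/297.55 = 93120 kJ = 25.87 kWh.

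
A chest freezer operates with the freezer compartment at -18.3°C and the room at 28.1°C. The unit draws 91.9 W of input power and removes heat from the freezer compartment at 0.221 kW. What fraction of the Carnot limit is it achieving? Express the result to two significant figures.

0.44

Converting, Q̇_C = 0.2210 kW = 221.0 W, so COP_actual = Q̇_C/Ẇ = 221.0/91.90 = 2.405.
In absolute terms T_C = 254.85 K and T_H = 301.25 K, so ΔT = 46.40 K.
COP_Carnot = T_C/ΔT = 254.85/46.40 = 5.492.
η_II = COP_actual/COP_Carnot = 2.405/5.492 = 0.4378.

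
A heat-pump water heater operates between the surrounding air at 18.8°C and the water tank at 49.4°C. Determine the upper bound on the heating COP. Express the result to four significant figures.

In absolute terms T_C = 291.95 K and T_H = 322.55 K, so ΔT = 30.60 K.
For a reversible cycle, COP_Carnot = T_H/ΔT = 322.55/30.60 = 10.54.

10.54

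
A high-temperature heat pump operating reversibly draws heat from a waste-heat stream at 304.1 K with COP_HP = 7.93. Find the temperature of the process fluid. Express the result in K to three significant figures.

348 K

COP_HP = T_H/(T_H − T_C) rearranges to T_H = COP·T_C/(COP − 1).
With T_C = 304.10 K, T_H = 7.93 × 304.10/6.930 = 347.98 K.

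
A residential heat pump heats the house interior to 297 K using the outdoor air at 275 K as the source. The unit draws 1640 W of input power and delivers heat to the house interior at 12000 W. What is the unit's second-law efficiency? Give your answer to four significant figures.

COP_actual = Q̇_H/Ẇ = 12000/1640 = 7.317.
The reservoir spacing is ΔT = 297 − 275 = 22.00 K.
COP_Carnot = T_H/ΔT = 297.00/22.00 = 13.50.
η_II = COP_actual/COP_Carnot = 7.317/13.50 = 0.5420.

0.5420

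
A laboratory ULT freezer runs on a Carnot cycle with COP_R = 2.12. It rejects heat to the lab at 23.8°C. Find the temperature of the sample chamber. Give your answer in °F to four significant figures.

-96.48 °F

For a Carnot refrigerator COP_R = T_C/(T_H − T_C), so T_C = COP·T_H/(1 + COP).
With T_H = 296.95 K, T_C = 2.12 × 296.95/3.120 = 201.77 K.
Converting, 201.77 K = -96.48°F.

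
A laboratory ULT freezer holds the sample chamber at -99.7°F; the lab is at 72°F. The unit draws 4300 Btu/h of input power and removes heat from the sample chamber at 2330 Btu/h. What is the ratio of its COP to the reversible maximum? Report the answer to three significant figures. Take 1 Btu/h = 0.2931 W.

0.258

COP_actual = Q̇_C/Ẇ = 2330/4300 = 0.5419.
In absolute terms T_C = 199.98 K and T_H = 295.37 K, so ΔT = 95.39 K.
COP_Carnot = T_C/ΔT = 199.98/95.39 = 2.097.
η_II = COP_actual/COP_Carnot = 0.5419/2.097 = 0.2585.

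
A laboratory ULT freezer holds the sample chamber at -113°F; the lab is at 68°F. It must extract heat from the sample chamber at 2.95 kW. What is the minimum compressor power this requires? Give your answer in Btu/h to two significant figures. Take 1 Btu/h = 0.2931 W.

In absolute terms T_C = 192.59 K and T_H = 293.15 K, so ΔT = 100.6 K.
COP_Carnot = T_C/ΔT = 192.59/100.6 = 1.915.
Ẇ_min = Q̇/COP_Carnot = 2.950/1.915 = 1.540 kW = 5255 Btu/h.

5300 Btu/h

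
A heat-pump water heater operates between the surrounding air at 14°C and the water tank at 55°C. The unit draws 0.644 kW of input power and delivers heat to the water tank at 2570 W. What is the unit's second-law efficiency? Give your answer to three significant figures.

0.499

Converting, Q̇_H = 2570 W = 2.570 kW, so COP_actual = Q̇_H/Ẇ = 2.570/0.6440 = 3.991.
In absolute terms T_C = 287.15 K and T_H = 328.15 K, so ΔT = 41.00 K.
COP_Carnot = T_H/ΔT = 328.15/41.00 = 8.004.
η_II = COP_actual/COP_Carnot = 3.991/8.004 = 0.4986.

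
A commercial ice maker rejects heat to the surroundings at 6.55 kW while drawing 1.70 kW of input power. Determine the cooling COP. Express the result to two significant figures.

2.9

The first law gives Q̇_H = Q̇_C + Ẇ, so the three rates are Q̇_C = 4.850, Q̇_H = 6.550, Ẇ = 1.700 kW.
COP_R = Q̇_C/Ẇ = 4.850/1.700 = 2.853.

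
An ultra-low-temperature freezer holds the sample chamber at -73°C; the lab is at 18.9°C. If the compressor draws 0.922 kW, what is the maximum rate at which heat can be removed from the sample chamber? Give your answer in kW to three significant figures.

2.01 kW

In absolute terms T_C = 200.15 K and T_H = 292.05 K, so ΔT = 91.90 K.
COP_Carnot = T_C/ΔT = 200.15/91.90 = 2.178.
Q̇_max = COP_Carnot × Ẇ = 2.178 × 0.9220 kW = 2.008 kW.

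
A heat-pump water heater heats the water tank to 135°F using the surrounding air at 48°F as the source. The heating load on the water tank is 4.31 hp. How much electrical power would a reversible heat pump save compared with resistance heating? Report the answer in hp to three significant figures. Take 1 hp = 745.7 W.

In absolute terms T_C = 282.04 K and T_H = 330.37 K, so ΔT = 48.33 K.
COP_Carnot = T_H/ΔT = 330.37/48.33 = 6.835.
Resistance heating needs Ẇ_res = Q̇_H = 4.310 hp; the reversible heat pump needs only Ẇ_hp = Q̇_H/COP = 0.6306 hp.
Saving = 4.310 − 0.6306 = 3.679 hp.

3.68 hp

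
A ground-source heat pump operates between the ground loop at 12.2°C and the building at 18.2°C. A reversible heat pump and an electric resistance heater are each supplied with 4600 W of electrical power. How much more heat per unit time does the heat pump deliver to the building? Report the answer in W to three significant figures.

219000 W

In absolute terms T_C = 285.35 K and T_H = 291.35 K, so ΔT = 6.000 K.
COP_Carnot = T_H/ΔT = 291.35/6.000 = 48.56.
The heat pump delivers Q̇_H = COP × Ẇ = 223400 W; the resistance heater delivers Ẇ = 4600 W.
Extra = (COP − 1)·Ẇ = 218800 W.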